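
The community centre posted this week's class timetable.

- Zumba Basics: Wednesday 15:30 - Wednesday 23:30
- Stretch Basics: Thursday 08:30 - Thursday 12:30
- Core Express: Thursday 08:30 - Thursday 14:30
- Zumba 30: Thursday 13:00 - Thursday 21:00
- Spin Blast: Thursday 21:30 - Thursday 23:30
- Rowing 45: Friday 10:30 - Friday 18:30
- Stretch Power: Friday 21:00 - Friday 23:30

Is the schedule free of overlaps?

Sorted by start: Zumba Basics, Stretch Basics, Core Express, Zumba 30, Spin Blast, Rowing 45, Stretch Power.
Stretch Basics starts after Zumba Basics ends; Zumba Basics is clear from here.
Core Express starts before Stretch Basics ends → Stretch Basics and Core Express overlap.
That's a conflict, so the schedule is not conflict-free.

No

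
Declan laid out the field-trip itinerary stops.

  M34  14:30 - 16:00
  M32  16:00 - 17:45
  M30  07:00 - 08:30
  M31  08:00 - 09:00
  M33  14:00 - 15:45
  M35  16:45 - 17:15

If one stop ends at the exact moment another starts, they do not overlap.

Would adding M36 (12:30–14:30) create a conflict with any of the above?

M30: ends 08:30 at or before M36 starts 12:30 → clear.
M31: ends 09:00 at or before M36 starts 12:30 → clear.
M33: starts 14:00 before M36 ends 14:30, and ends 15:45 after M36 starts 12:30 → overlap.
M34: starts 14:30 at or after M36 ends 14:30 → clear.
M32: starts 16:00 at or after M36 ends 14:30 → clear.
M35: starts 16:45 at or after M36 ends 14:30 → clear.
M36 overlaps M33.

Yes — it overlaps M33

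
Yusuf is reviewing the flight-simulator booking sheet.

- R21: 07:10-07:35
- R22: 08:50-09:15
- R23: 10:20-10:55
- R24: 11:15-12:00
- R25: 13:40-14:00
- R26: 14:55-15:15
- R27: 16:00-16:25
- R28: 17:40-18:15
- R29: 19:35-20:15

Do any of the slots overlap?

Sorted by start: R21, R22, R23, R24, R25, R26, R27, R28, R29.
R22 starts after R21 ends; R21 is clear from here.
R23 starts after R22 ends; R22 is clear from here.
R24 starts after R23 ends; R23 is clear from here.
R25 starts after R24 ends; R24 is clear from here.
R26 starts after R25 ends; R25 is clear from here.
R27 starts after R26 ends; R26 is clear from here.
R28 starts after R27 ends; R27 is clear from here.
R29 starts after R28 ends.
Every pair is clear; the schedule has no overlaps.

No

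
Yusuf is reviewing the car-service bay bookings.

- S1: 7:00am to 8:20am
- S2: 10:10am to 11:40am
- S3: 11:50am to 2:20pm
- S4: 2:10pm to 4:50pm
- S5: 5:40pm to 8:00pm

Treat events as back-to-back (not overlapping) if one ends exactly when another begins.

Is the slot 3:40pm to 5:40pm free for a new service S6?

No — it overlaps S4

S1: ends 8:20am at or before S6 starts 3:40pm → clear.
S2: ends 11:40am at or before S6 starts 3:40pm → clear.
S3: ends 2:20pm at or before S6 starts 3:40pm → clear.
S4: starts 2:10pm before S6 ends 5:40pm, and ends 4:50pm after S6 starts 3:40pm → overlap.
S5: starts 5:40pm at or after S6 ends 5:40pm → clear.
S6 overlaps S4.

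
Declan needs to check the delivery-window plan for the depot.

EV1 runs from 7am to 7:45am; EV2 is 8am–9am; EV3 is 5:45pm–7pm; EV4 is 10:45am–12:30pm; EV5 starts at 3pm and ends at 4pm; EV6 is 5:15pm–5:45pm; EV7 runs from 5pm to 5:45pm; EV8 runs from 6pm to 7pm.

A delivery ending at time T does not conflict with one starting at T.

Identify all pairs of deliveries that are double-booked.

EV3 & EV8, EV6 & EV7

Check each pair: they overlap iff neither finishes before the other starts.
Sorted by start: EV1, EV2, EV4, EV5, EV7, EV6, EV3, EV8.
EV2 starts after EV1 ends; EV1 is clear from here.
EV4 starts after EV2 ends; EV2 is clear from here.
EV5 starts after EV4 ends; EV4 is clear from here.
EV7 starts after EV5 ends; EV5 is clear from here.
EV6 starts before EV7 ends → EV7 and EV6 overlap.
EV3 starts exactly when EV7 ends (back-to-back, no overlap); EV7 is clear from here.
EV3 starts exactly when EV6 ends (back-to-back, no overlap); EV6 is clear from here.
EV8 starts before EV3 ends → EV3 and EV8 overlap.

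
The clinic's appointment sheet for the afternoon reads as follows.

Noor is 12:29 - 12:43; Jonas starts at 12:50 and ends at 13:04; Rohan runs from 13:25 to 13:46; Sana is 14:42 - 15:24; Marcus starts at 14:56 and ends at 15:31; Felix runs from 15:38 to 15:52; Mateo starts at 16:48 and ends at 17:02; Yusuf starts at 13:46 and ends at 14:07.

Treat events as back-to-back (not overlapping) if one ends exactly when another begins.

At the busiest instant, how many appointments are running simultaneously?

Sweep the timeline, counting +1 at each start and −1 at each end (ends before starts at a tie):
12:29 start Noor → 1
12:43 end Noor → 0
12:50 start Jonas → 1
13:04 end Jonas → 0
13:25 start Rohan → 1
13:46 end Rohan → 0
13:46 start Yusuf → 1
14:07 end Yusuf → 0
14:42 start Sana → 1
14:56 start Marcus → 2
15:24 end Sana → 1
15:31 end Marcus → 0
15:38 start Felix → 1
15:52 end Felix → 0
16:48 start Mateo → 1
17:02 end Mateo → 0
Peak is 2, at 14:56 (Marcus, Sana).

2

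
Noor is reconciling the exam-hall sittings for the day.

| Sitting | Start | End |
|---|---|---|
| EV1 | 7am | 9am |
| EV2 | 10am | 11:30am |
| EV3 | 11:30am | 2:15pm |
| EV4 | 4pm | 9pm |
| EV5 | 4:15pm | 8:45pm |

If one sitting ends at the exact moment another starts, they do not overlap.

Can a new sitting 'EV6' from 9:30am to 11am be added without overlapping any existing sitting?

No — it overlaps EV2

EV1: ends 9am at or before EV6 starts 9:30am → clear.
EV2: starts 10am before EV6 ends 11am, and ends 11:30am after EV6 starts 9:30am → overlap.
EV3: starts 11:30am at or after EV6 ends 11am → clear.
EV4: starts 4pm at or after EV6 ends 11am → clear.
EV5: starts 4:15pm at or after EV6 ends 11am → clear.
EV6 overlaps EV2.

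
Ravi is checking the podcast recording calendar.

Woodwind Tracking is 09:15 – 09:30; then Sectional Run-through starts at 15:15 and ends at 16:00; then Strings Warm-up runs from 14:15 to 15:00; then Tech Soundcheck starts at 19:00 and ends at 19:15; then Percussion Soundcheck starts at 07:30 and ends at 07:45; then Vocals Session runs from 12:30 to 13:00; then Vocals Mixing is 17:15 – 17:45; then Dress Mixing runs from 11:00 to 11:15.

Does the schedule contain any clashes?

No

Two intervals overlap when each starts before the other ends.
Sorted by start: Percussion Soundcheck, Woodwind Tracking, Dress Mixing, Vocals Session, Strings Warm-up, Sectional Run-through, Vocals Mixing, Tech Soundcheck.
Woodwind Tracking starts after Percussion Soundcheck ends — done with Percussion Soundcheck.
Dress Mixing starts after Woodwind Tracking ends — done with Woodwind Tracking.
Vocals Session starts after Dress Mixing ends — done with Dress Mixing.
Strings Warm-up starts after Vocals Session ends — done with Vocals Session.
Sectional Run-through starts after Strings Warm-up ends — done with Strings Warm-up.
Vocals Mixing starts after Sectional Run-through ends — done with Sectional Run-through.
Tech Soundcheck starts after Vocals Mixing ends.
Every pair is clear; the schedule has no overlaps.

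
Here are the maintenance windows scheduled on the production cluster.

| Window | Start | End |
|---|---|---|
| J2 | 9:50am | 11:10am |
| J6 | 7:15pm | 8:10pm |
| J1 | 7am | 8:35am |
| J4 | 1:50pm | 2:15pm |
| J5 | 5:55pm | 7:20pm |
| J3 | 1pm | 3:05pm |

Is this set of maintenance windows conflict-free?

Check each pair: they overlap iff neither finishes before the other starts.
Sorted by start: J1, J2, J3, J4, J5, J6.
J2 starts after J1 ends, so nothing later overlaps J1 either.
J3 starts after J2 ends, so nothing later overlaps J2 either.
J4 starts before J3 ends → J3 and J4 overlap.
That's a conflict, so the schedule is not conflict-free.

No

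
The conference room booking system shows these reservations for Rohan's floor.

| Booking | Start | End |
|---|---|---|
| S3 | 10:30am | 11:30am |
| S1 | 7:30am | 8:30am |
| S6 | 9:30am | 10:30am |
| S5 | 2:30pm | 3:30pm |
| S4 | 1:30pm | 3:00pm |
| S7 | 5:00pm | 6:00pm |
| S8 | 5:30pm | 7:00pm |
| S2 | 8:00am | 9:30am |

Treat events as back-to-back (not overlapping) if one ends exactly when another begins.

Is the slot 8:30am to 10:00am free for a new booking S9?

No — it overlaps S2, S6

S1: ends 8:30am at or before S9 starts 8:30am → clear.
S2: starts 8:00am before S9 ends 10:00am, and ends 9:30am after S9 starts 8:30am → overlap.
S6: starts 9:30am before S9 ends 10:00am, and ends 10:30am after S9 starts 8:30am → overlap.
S3: starts 10:30am at or after S9 ends 10:00am → clear.
S4: starts 1:30pm at or after S9 ends 10:00am → clear.
S5: starts 2:30pm at or after S9 ends 10:00am → clear.
S7: starts 5:00pm at or after S9 ends 10:00am → clear.
S8: starts 5:30pm at or after S9 ends 10:00am → clear.
S9 overlaps S2, S6.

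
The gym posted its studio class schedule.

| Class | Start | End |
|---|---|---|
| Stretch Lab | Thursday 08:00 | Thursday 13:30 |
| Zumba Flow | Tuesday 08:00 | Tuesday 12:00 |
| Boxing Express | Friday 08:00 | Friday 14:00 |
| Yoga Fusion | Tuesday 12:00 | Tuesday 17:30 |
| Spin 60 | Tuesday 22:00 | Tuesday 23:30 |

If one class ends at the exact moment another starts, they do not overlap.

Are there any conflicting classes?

No

Sorted by start: Zumba Flow, Yoga Fusion, Spin 60, Stretch Lab, Boxing Express.
Yoga Fusion starts exactly when Zumba Flow ends (back-to-back, no overlap); Zumba Flow is clear from here.
Spin 60 starts after Yoga Fusion ends; Yoga Fusion is clear from here.
Stretch Lab starts after Spin 60 ends; Spin 60 is clear from here.
Boxing Express starts after Stretch Lab ends.
Every pair is clear; the schedule has no overlaps.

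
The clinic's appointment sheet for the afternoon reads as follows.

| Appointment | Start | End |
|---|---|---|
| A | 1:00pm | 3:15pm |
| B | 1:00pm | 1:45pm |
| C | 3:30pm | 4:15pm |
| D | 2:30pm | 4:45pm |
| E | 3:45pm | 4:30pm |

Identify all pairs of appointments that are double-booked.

A & B, A & D, C & D, C & E, D & E

Sorted by start: A, B, D, C, E.
B starts before A ends → A and B overlap.
D starts before A ends → A and D overlap.
C starts after A ends, so nothing later overlaps A either.
D starts after B ends, so nothing later overlaps B either.
C starts before D ends → D and C overlap.
E starts before D ends → D and E overlap.
E starts before C ends → C and E overlap.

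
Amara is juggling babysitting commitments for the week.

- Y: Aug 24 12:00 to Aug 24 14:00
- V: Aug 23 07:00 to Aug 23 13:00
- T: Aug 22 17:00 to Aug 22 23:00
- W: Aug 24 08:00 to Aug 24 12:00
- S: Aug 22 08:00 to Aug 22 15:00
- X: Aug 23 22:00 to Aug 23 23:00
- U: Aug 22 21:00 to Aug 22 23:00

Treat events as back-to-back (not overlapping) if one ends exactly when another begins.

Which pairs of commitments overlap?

T & U

Check each pair: they overlap iff neither finishes before the other starts.
Sorted by start: S, T, U, V, X, W, Y.
T starts after S ends, so nothing later overlaps S either.
U starts before T ends → T and U overlap.
V starts after T ends, so nothing later overlaps T either.
V starts after U ends, so nothing later overlaps U either.
X starts after V ends, so nothing later overlaps V either.
W starts after X ends, so nothing later overlaps X either.
Y starts exactly when W ends (back-to-back, no overlap).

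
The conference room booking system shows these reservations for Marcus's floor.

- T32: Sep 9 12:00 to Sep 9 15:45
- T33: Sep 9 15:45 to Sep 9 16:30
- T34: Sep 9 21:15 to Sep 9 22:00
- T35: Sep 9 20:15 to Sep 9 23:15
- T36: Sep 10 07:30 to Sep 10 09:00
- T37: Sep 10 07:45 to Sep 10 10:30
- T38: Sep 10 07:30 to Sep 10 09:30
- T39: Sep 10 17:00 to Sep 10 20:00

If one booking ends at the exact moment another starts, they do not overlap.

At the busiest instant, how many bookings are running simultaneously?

3

Sort all start/end points and keep a running count:
Sep 9 12:00 start T32 → 1
Sep 9 15:45 end T32 → 0
Sep 9 15:45 start T33 → 1
Sep 9 16:30 end T33 → 0
Sep 9 20:15 start T35 → 1
Sep 9 21:15 start T34 → 2
Sep 9 22:00 end T34 → 1
Sep 9 23:15 end T35 → 0
Sep 10 07:30 start T36 → 1
Sep 10 07:30 start T38 → 2
Sep 10 07:45 start T37 → 3
Sep 10 09:00 end T36 → 2
Sep 10 09:30 end T38 → 1
Sep 10 10:30 end T37 → 0
Sep 10 17:00 start T39 → 1
Sep 10 20:00 end T39 → 0
Peak is 3, at Sep 10 07:45 (T36, T37, T38).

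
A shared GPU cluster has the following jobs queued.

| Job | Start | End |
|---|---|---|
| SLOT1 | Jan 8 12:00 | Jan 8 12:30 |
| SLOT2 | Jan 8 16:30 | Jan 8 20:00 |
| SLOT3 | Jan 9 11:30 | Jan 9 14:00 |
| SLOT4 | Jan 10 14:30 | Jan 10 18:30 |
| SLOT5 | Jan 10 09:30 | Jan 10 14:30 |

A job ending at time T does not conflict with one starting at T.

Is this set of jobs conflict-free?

Yes

Two intervals overlap when each starts before the other ends.
Sorted by start: SLOT1, SLOT2, SLOT3, SLOT5, SLOT4.
SLOT2 starts after SLOT1 ends — done with SLOT1.
SLOT3 starts after SLOT2 ends — done with SLOT2.
SLOT5 starts after SLOT3 ends — done with SLOT3.
SLOT4 starts exactly when SLOT5 ends (back-to-back, no overlap).
Every pair is clear; the schedule has no overlaps.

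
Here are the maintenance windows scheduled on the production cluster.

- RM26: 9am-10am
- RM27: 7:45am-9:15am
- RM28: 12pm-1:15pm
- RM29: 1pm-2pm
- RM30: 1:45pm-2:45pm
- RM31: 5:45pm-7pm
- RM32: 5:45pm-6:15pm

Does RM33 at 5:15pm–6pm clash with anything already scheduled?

Yes — it overlaps RM31, RM32

RM27: ends 9:15am at or before RM33 starts 5:15pm → clear.
RM26: ends 10am at or before RM33 starts 5:15pm → clear.
RM28: ends 1:15pm at or before RM33 starts 5:15pm → clear.
RM29: ends 2pm at or before RM33 starts 5:15pm → clear.
RM30: ends 2:45pm at or before RM33 starts 5:15pm → clear.
RM31: starts 5:45pm before RM33 ends 6pm, and ends 7pm after RM33 starts 5:15pm → overlap.
RM32: starts 5:45pm before RM33 ends 6pm, and ends 6:15pm after RM33 starts 5:15pm → overlap.
RM33 overlaps RM31, RM32.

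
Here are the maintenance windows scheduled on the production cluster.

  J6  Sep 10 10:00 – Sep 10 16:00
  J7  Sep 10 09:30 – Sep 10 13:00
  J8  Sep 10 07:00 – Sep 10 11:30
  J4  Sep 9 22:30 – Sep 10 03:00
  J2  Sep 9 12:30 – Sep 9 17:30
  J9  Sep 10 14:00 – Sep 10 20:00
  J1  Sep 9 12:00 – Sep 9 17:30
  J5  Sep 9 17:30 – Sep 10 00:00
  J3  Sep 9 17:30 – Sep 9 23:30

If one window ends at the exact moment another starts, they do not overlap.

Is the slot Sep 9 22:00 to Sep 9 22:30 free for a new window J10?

J1: ends Sep 9 17:30 at or before J10 starts Sep 9 22:00 → clear.
J2: ends Sep 9 17:30 at or before J10 starts Sep 9 22:00 → clear.
J3: starts Sep 9 17:30 before J10 ends Sep 9 22:30, and ends Sep 9 23:30 after J10 starts Sep 9 22:00 → overlap.
J5: starts Sep 9 17:30 before J10 ends Sep 9 22:30, and ends Sep 10 00:00 after J10 starts Sep 9 22:00 → overlap.
J4: starts Sep 9 22:30 at or after J10 ends Sep 9 22:30 → clear.
J8: starts Sep 10 07:00 at or after J10 ends Sep 9 22:30 → clear.
J7: starts Sep 10 09:30 at or after J10 ends Sep 9 22:30 → clear.
J6: starts Sep 10 10:00 at or after J10 ends Sep 9 22:30 → clear.
J9: starts Sep 10 14:00 at or after J10 ends Sep 9 22:30 → clear.
J10 overlaps J3, J5.

No — it overlaps J3, J5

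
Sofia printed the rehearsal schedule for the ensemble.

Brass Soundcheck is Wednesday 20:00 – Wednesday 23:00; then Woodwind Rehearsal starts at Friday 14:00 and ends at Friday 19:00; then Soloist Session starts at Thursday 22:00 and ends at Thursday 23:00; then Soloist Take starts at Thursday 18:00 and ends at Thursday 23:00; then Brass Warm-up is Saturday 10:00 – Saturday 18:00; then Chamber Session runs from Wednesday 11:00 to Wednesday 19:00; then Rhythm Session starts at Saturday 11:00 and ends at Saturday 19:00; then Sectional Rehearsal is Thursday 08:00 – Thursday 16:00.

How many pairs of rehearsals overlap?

2

Sorted by start: Chamber Session, Brass Soundcheck, Sectional Rehearsal, Soloist Take, Soloist Session, Woodwind Rehearsal, Brass Warm-up, Rhythm Session.
Brass Soundcheck starts after Chamber Session ends — done with Chamber Session.
Sectional Rehearsal starts after Brass Soundcheck ends — done with Brass Soundcheck.
Soloist Take starts after Sectional Rehearsal ends — done with Sectional Rehearsal.
Soloist Session starts before Soloist Take ends → Soloist Take and Soloist Session overlap.
Woodwind Rehearsal starts after Soloist Take ends — done with Soloist Take.
Woodwind Rehearsal starts after Soloist Session ends — done with Soloist Session.
Brass Warm-up starts after Woodwind Rehearsal ends — done with Woodwind Rehearsal.
Rhythm Session starts before Brass Warm-up ends → Brass Warm-up and Rhythm Session overlap.
Overlapping pairs: Brass Warm-up & Rhythm Session, Soloist Session & Soloist Take — 2 in total.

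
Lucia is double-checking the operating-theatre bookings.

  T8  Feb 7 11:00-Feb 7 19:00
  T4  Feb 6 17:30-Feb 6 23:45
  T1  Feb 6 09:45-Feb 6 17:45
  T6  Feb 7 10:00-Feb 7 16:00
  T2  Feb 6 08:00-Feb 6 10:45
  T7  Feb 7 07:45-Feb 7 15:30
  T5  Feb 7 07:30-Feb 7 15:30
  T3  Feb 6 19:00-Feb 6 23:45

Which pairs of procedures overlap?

T1 & T2, T1 & T4, T3 & T4, T5 & T6, T5 & T7, T5 & T8, T6 & T7, T6 & T8, T7 & T8

Sorted by start: T2, T1, T4, T3, T5, T7, T6, T8.
T1 starts before T2 ends → T2 and T1 overlap.
T4 starts after T2 ends — done with T2.
T4 starts before T1 ends → T1 and T4 overlap.
T3 starts after T1 ends — done with T1.
T3 starts before T4 ends → T4 and T3 overlap.
T5 starts after T4 ends — done with T4.
T5 starts after T3 ends — done with T3.
T7 starts before T5 ends → T5 and T7 overlap.
T6 starts before T5 ends → T5 and T6 overlap.
T8 starts before T5 ends → T5 and T8 overlap.
T6 starts before T7 ends → T7 and T6 overlap.
T8 starts before T7 ends → T7 and T8 overlap.
T8 starts before T6 ends → T6 and T8 overlap.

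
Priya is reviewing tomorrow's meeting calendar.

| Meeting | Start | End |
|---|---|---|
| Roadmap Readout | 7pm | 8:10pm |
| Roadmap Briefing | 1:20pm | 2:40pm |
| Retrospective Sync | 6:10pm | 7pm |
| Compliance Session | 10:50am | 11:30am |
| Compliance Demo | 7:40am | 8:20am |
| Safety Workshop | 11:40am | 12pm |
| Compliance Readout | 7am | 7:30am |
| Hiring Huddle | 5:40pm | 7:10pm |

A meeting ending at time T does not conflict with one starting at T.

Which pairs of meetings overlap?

Hiring Huddle & Retrospective Sync, Hiring Huddle & Roadmap Readout

Sorted by start: Compliance Readout, Compliance Demo, Compliance Session, Safety Workshop, Roadmap Briefing, Hiring Huddle, Retrospective Sync, Roadmap Readout.
Compliance Demo starts after Compliance Readout ends, so Compliance Readout has no further overlaps.
Compliance Session starts after Compliance Demo ends, so Compliance Demo has no further overlaps.
Safety Workshop starts after Compliance Session ends, so Compliance Session has no further overlaps.
Roadmap Briefing starts after Safety Workshop ends, so Safety Workshop has no further overlaps.
Hiring Huddle starts after Roadmap Briefing ends, so Roadmap Briefing has no further overlaps.
Retrospective Sync starts before Hiring Huddle ends → Hiring Huddle and Retrospective Sync overlap.
Roadmap Readout starts before Hiring Huddle ends → Hiring Huddle and Roadmap Readout overlap.
Roadmap Readout starts exactly when Retrospective Sync ends (back-to-back, no overlap).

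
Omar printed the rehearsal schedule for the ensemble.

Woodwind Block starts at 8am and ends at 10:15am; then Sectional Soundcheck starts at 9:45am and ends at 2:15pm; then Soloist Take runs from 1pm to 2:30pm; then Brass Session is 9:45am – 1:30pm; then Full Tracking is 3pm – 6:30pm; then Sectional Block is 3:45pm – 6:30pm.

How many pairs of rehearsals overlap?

Sorted by start: Woodwind Block, Sectional Soundcheck, Brass Session, Soloist Take, Full Tracking, Sectional Block.
Sectional Soundcheck starts before Woodwind Block ends → Woodwind Block and Sectional Soundcheck overlap.
Brass Session starts before Woodwind Block ends → Woodwind Block and Brass Session overlap.
Soloist Take starts after Woodwind Block ends, so Woodwind Block has no further overlaps.
Brass Session starts before Sectional Soundcheck ends → Sectional Soundcheck and Brass Session overlap.
Soloist Take starts before Sectional Soundcheck ends → Sectional Soundcheck and Soloist Take overlap.
Full Tracking starts after Sectional Soundcheck ends, so Sectional Soundcheck has no further overlaps.
Soloist Take starts before Brass Session ends → Brass Session and Soloist Take overlap.
Full Tracking starts after Brass Session ends, so Brass Session has no further overlaps.
Full Tracking starts after Soloist Take ends, so Soloist Take has no further overlaps.
Sectional Block starts before Full Tracking ends → Full Tracking and Sectional Block overlap.
Overlapping pairs: Brass Session & Sectional Soundcheck, Brass Session & Soloist Take, Brass Session & Woodwind Block, Full Tracking & Sectional Block, Sectional Soundcheck & Soloist Take, Sectional Soundcheck & Woodwind Block — 6 in total.

6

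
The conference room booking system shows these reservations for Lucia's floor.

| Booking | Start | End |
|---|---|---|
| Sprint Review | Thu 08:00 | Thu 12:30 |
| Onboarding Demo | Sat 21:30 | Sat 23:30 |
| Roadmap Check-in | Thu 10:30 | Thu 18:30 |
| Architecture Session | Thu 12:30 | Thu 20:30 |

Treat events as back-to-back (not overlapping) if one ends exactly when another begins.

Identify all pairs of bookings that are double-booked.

Architecture Session & Roadmap Check-in, Roadmap Check-in & Sprint Review

Check each pair: they overlap iff neither finishes before the other starts.
Sorted by start: Sprint Review, Roadmap Check-in, Architecture Session, Onboarding Demo.
Roadmap Check-in starts before Sprint Review ends → Sprint Review and Roadmap Check-in overlap.
Architecture Session starts exactly when Sprint Review ends (back-to-back, no overlap), so nothing later overlaps Sprint Review either.
Architecture Session starts before Roadmap Check-in ends → Roadmap Check-in and Architecture Session overlap.
Onboarding Demo starts after Roadmap Check-in ends.
Onboarding Demo starts after Architecture Session ends.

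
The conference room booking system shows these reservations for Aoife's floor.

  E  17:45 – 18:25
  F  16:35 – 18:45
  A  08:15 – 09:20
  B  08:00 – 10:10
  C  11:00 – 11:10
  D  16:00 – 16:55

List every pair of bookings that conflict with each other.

A & B, D & F, E & F

Sorted by start: B, A, C, D, F, E.
A starts before B ends → B and A overlap.
C starts after B ends — done with B.
C starts after A ends — done with A.
D starts after C ends — done with C.
F starts before D ends → D and F overlap.
E starts after D ends.
E starts before F ends → F and E overlap.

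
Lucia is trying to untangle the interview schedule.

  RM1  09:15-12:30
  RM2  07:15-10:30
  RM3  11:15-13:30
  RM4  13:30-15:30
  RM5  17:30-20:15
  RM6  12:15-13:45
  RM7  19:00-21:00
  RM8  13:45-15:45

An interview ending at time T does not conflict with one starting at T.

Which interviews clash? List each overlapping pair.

RM1 & RM2, RM1 & RM3, RM1 & RM6, RM3 & RM6, RM4 & RM6, RM4 & RM8, RM5 & RM7

Sorted by start: RM2, RM1, RM3, RM6, RM4, RM8, RM5, RM7.
RM1 starts before RM2 ends → RM2 and RM1 overlap.
RM3 starts after RM2 ends — done with RM2.
RM3 starts before RM1 ends → RM1 and RM3 overlap.
RM6 starts before RM1 ends → RM1 and RM6 overlap.
RM4 starts after RM1 ends — done with RM1.
RM6 starts before RM3 ends → RM3 and RM6 overlap.
RM4 starts exactly when RM3 ends (back-to-back, no overlap) — done with RM3.
RM4 starts before RM6 ends → RM6 and RM4 overlap.
RM8 starts exactly when RM6 ends (back-to-back, no overlap) — done with RM6.
RM8 starts before RM4 ends → RM4 and RM8 overlap.
RM5 starts after RM4 ends — done with RM4.
RM5 starts after RM8 ends — done with RM8.
RM7 starts before RM5 ends → RM5 and RM7 overlap.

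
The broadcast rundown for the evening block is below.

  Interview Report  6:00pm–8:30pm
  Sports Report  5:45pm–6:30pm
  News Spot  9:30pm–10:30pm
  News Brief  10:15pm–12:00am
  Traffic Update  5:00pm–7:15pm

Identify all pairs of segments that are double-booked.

Interview Report & Sports Report, Interview Report & Traffic Update, News Brief & News Spot, Sports Report & Traffic Update

Check each pair: they overlap iff neither finishes before the other starts.
Sorted by start: Traffic Update, Sports Report, Interview Report, News Spot, News Brief.
Sports Report starts before Traffic Update ends → Traffic Update and Sports Report overlap.
Interview Report starts before Traffic Update ends → Traffic Update and Interview Report overlap.
News Spot starts after Traffic Update ends — done with Traffic Update.
Interview Report starts before Sports Report ends → Sports Report and Interview Report overlap.
News Spot starts after Sports Report ends — done with Sports Report.
News Spot starts after Interview Report ends — done with Interview Report.
News Brief starts before News Spot ends → News Spot and News Brief overlap.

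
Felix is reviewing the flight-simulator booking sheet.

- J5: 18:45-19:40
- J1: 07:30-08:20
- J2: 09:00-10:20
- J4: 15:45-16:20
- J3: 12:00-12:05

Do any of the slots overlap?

No

Sorted by start: J1, J2, J3, J4, J5.
J2 starts after J1 ends, so nothing later overlaps J1 either.
J3 starts after J2 ends, so nothing later overlaps J2 either.
J4 starts after J3 ends, so nothing later overlaps J3 either.
J5 starts after J4 ends.
Every pair is clear; the schedule has no overlaps.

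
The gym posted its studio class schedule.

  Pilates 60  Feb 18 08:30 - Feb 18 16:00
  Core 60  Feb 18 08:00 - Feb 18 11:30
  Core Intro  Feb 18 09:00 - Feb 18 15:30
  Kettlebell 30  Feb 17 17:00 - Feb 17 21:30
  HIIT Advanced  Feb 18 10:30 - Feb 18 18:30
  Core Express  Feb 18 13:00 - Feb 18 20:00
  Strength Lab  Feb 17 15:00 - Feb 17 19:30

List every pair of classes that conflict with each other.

Core 60 & Core Intro, Core 60 & HIIT Advanced, Core 60 & Pilates 60, Core Express & Core Intro, Core Express & HIIT Advanced, Core Express & Pilates 60, Core Intro & HIIT Advanced, Core Intro & Pilates 60, HIIT Advanced & Pilates 60, Kettlebell 30 & Strength Lab

Sorted by start: Strength Lab, Kettlebell 30, Core 60, Pilates 60, Core Intro, HIIT Advanced, Core Express.
Kettlebell 30 starts before Strength Lab ends → Strength Lab and Kettlebell 30 overlap.
Core 60 starts after Strength Lab ends, so nothing later overlaps Strength Lab either.
Core 60 starts after Kettlebell 30 ends, so nothing later overlaps Kettlebell 30 either.
Pilates 60 starts before Core 60 ends → Core 60 and Pilates 60 overlap.
Core Intro starts before Core 60 ends → Core 60 and Core Intro overlap.
HIIT Advanced starts before Core 60 ends → Core 60 and HIIT Advanced overlap.
Core Express starts after Core 60 ends.
Core Intro starts before Pilates 60 ends → Pilates 60 and Core Intro overlap.
HIIT Advanced starts before Pilates 60 ends → Pilates 60 and HIIT Advanced overlap.
Core Express starts before Pilates 60 ends → Pilates 60 and Core Express overlap.
HIIT Advanced starts before Core Intro ends → Core Intro and HIIT Advanced overlap.
Core Express starts before Core Intro ends → Core Intro and Core Express overlap.
Core Express starts before HIIT Advanced ends → HIIT Advanced and Core Express overlap.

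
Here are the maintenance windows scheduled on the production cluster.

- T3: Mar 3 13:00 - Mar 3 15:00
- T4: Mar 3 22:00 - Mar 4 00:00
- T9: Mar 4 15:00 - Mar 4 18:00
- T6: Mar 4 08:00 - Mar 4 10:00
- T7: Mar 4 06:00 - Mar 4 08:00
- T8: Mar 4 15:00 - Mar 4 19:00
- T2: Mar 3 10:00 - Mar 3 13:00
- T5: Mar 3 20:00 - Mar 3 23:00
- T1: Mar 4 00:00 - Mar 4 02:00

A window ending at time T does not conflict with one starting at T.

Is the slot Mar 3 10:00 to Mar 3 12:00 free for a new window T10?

T2: starts Mar 3 10:00 before T10 ends Mar 3 12:00, and ends Mar 3 13:00 after T10 starts Mar 3 10:00 → overlap.
T3: starts Mar 3 13:00 at or after T10 ends Mar 3 12:00 → clear.
T5: starts Mar 3 20:00 at or after T10 ends Mar 3 12:00 → clear.
T4: starts Mar 3 22:00 at or after T10 ends Mar 3 12:00 → clear.
T1: starts Mar 4 00:00 at or after T10 ends Mar 3 12:00 → clear.
T7: starts Mar 4 06:00 at or after T10 ends Mar 3 12:00 → clear.
T6: starts Mar 4 08:00 at or after T10 ends Mar 3 12:00 → clear.
T8: starts Mar 4 15:00 at or after T10 ends Mar 3 12:00 → clear.
T9: starts Mar 4 15:00 at or after T10 ends Mar 3 12:00 → clear.
T10 overlaps T2.

No — it overlaps T2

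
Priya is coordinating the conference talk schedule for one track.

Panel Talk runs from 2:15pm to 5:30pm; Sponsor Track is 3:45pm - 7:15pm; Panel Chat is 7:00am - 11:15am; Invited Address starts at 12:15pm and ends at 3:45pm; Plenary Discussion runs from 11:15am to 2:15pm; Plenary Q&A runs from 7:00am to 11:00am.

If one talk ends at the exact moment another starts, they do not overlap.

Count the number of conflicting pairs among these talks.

Two intervals overlap when each starts before the other ends.
Sorted by start: Plenary Q&A, Panel Chat, Plenary Discussion, Invited Address, Panel Talk, Sponsor Track.
Panel Chat starts before Plenary Q&A ends → Plenary Q&A and Panel Chat overlap.
Plenary Discussion starts after Plenary Q&A ends, so Plenary Q&A has no further overlaps.
Plenary Discussion starts exactly when Panel Chat ends (back-to-back, no overlap), so Panel Chat has no further overlaps.
Invited Address starts before Plenary Discussion ends → Plenary Discussion and Invited Address overlap.
Panel Talk starts exactly when Plenary Discussion ends (back-to-back, no overlap), so Plenary Discussion has no further overlaps.
Panel Talk starts before Invited Address ends → Invited Address and Panel Talk overlap.
Sponsor Track starts exactly when Invited Address ends (back-to-back, no overlap).
Sponsor Track starts before Panel Talk ends → Panel Talk and Sponsor Track overlap.
Overlapping pairs: Invited Address & Panel Talk, Invited Address & Plenary Discussion, Panel Chat & Plenary Q&A, Panel Talk & Sponsor Track — 4 in total.

4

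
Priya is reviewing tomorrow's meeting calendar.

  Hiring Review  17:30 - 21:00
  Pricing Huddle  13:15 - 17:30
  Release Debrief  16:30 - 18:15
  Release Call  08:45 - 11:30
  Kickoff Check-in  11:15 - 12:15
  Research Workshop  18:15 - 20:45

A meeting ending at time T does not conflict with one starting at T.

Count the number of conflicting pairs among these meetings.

4

Sorted by start: Release Call, Kickoff Check-in, Pricing Huddle, Release Debrief, Hiring Review, Research Workshop.
Kickoff Check-in starts before Release Call ends → Release Call and Kickoff Check-in overlap.
Pricing Huddle starts after Release Call ends — done with Release Call.
Pricing Huddle starts after Kickoff Check-in ends — done with Kickoff Check-in.
Release Debrief starts before Pricing Huddle ends → Pricing Huddle and Release Debrief overlap.
Hiring Review starts exactly when Pricing Huddle ends (back-to-back, no overlap) — done with Pricing Huddle.
Hiring Review starts before Release Debrief ends → Release Debrief and Hiring Review overlap.
Research Workshop starts exactly when Release Debrief ends (back-to-back, no overlap).
Research Workshop starts before Hiring Review ends → Hiring Review and Research Workshop overlap.
Overlapping pairs: Hiring Review & Release Debrief, Hiring Review & Research Workshop, Kickoff Check-in & Release Call, Pricing Huddle & Release Debrief — 4 in total.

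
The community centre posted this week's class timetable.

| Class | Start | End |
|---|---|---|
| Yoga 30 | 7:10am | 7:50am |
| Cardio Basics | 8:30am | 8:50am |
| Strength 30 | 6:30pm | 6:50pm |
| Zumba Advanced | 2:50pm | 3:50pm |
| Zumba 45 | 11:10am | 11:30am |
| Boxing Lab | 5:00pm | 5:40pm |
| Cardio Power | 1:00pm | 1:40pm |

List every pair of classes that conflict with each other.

Check each pair: they overlap iff neither finishes before the other starts.
Sorted by start: Yoga 30, Cardio Basics, Zumba 45, Cardio Power, Zumba Advanced, Boxing Lab, Strength 30.
Cardio Basics starts after Yoga 30 ends; Yoga 30 is clear from here.
Zumba 45 starts after Cardio Basics ends; Cardio Basics is clear from here.
Cardio Power starts after Zumba 45 ends; Zumba 45 is clear from here.
Zumba Advanced starts after Cardio Power ends; Cardio Power is clear from here.
Boxing Lab starts after Zumba Advanced ends; Zumba Advanced is clear from here.
Strength 30 starts after Boxing Lab ends.

none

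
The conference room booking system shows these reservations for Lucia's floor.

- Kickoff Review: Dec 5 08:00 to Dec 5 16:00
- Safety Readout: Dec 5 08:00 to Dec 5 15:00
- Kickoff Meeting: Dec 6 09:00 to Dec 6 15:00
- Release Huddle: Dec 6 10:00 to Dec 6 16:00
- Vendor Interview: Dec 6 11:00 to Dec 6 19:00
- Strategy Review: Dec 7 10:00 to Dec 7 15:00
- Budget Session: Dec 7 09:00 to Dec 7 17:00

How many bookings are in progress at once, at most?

Sort all start/end points and keep a running count:
Dec 5 08:00 start Kickoff Review → 1
Dec 5 08:00 start Safety Readout → 2
Dec 5 15:00 end Safety Readout → 1
Dec 5 16:00 end Kickoff Review → 0
Dec 6 09:00 start Kickoff Meeting → 1
Dec 6 10:00 start Release Huddle → 2
Dec 6 11:00 start Vendor Interview → 3
Dec 6 15:00 end Kickoff Meeting → 2
Dec 6 16:00 end Release Huddle → 1
Dec 6 19:00 end Vendor Interview → 0
Dec 7 09:00 start Budget Session → 1
Dec 7 10:00 start Strategy Review → 2
Dec 7 15:00 end Strategy Review → 1
Dec 7 17:00 end Budget Session → 0
Peak is 3, at Dec 6 11:00 (Kickoff Meeting, Release Huddle, Vendor Interview).

3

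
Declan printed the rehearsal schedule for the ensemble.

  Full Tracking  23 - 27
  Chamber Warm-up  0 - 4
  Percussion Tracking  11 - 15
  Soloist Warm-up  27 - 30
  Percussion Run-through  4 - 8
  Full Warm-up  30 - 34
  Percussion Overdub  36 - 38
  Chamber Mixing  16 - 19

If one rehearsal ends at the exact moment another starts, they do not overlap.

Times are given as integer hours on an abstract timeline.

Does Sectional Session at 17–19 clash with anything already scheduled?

Yes — it overlaps Chamber Mixing

Chamber Warm-up: ends 4 at or before Sectional Session starts 17 → clear.
Percussion Run-through: ends 8 at or before Sectional Session starts 17 → clear.
Percussion Tracking: ends 15 at or before Sectional Session starts 17 → clear.
Chamber Mixing: starts 16 before Sectional Session ends 19, and ends 19 after Sectional Session starts 17 → overlap.
Full Tracking: starts 23 at or after Sectional Session ends 19 → clear.
Soloist Warm-up: starts 27 at or after Sectional Session ends 19 → clear.
Full Warm-up: starts 30 at or after Sectional Session ends 19 → clear.
Percussion Overdub: starts 36 at or after Sectional Session ends 19 → clear.
Sectional Session overlaps Chamber Mixing.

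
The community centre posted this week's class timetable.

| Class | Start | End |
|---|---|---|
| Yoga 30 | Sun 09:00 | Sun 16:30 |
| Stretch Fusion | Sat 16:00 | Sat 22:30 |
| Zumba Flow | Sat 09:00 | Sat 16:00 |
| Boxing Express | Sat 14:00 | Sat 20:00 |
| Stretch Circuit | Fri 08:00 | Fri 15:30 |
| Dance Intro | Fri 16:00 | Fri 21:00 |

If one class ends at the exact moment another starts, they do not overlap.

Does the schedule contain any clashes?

Sorted by start: Stretch Circuit, Dance Intro, Zumba Flow, Boxing Express, Stretch Fusion, Yoga 30.
Dance Intro starts after Stretch Circuit ends — done with Stretch Circuit.
Zumba Flow starts after Dance Intro ends — done with Dance Intro.
Boxing Express starts before Zumba Flow ends → Zumba Flow and Boxing Express overlap.
That's a conflict, so the schedule is not conflict-free.

Yes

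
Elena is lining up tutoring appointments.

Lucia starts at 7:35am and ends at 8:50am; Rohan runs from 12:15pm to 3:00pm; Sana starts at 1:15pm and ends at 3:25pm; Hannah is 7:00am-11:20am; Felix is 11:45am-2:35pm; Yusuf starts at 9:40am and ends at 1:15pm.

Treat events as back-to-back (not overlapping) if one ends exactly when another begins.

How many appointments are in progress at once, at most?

Sort all start/end points and keep a running count:
7:00am start Hannah → 1
7:35am start Lucia → 2
8:50am end Lucia → 1
9:40am start Yusuf → 2
11:20am end Hannah → 1
11:45am start Felix → 2
12:15pm start Rohan → 3
1:15pm end Yusuf → 2
1:15pm start Sana → 3
2:35pm end Felix → 2
3:00pm end Rohan → 1
3:25pm end Sana → 0
Peak is 3, at 12:15pm (Felix, Rohan, Yusuf).

3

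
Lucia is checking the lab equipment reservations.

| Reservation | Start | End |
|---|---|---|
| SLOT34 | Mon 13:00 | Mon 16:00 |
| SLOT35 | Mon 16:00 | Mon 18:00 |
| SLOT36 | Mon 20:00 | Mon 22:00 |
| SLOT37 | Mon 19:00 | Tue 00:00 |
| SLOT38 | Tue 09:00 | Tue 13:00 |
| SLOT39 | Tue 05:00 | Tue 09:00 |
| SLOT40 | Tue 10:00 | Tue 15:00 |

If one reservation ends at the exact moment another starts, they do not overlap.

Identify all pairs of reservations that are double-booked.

Sorted by start: SLOT34, SLOT35, SLOT37, SLOT36, SLOT39, SLOT38, SLOT40.
SLOT35 starts exactly when SLOT34 ends (back-to-back, no overlap), so SLOT34 has no further overlaps.
SLOT37 starts after SLOT35 ends, so SLOT35 has no further overlaps.
SLOT36 starts before SLOT37 ends → SLOT37 and SLOT36 overlap.
SLOT39 starts after SLOT37 ends, so SLOT37 has no further overlaps.
SLOT39 starts after SLOT36 ends, so SLOT36 has no further overlaps.
SLOT38 starts exactly when SLOT39 ends (back-to-back, no overlap), so SLOT39 has no further overlaps.
SLOT40 starts before SLOT38 ends → SLOT38 and SLOT40 overlap.

SLOT36 & SLOT37, SLOT38 & SLOT40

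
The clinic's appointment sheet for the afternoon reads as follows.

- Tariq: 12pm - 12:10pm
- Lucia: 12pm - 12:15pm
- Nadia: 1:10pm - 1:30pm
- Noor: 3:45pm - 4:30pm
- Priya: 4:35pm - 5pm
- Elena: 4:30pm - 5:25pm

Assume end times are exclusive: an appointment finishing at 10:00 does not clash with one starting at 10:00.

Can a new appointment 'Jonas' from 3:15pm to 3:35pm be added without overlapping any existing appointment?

Yes — the slot is free

Tariq: ends 12:10pm at or before Jonas starts 3:15pm → clear.
Lucia: ends 12:15pm at or before Jonas starts 3:15pm → clear.
Nadia: ends 1:30pm at or before Jonas starts 3:15pm → clear.
Noor: starts 3:45pm at or after Jonas ends 3:35pm → clear.
Elena: starts 4:30pm at or after Jonas ends 3:35pm → clear.
Priya: starts 4:35pm at or after Jonas ends 3:35pm → clear.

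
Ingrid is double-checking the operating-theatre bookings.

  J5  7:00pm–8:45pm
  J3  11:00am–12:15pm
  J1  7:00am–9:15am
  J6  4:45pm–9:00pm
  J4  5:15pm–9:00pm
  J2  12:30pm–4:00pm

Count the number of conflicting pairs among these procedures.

Sorted by start: J1, J3, J2, J6, J4, J5.
J3 starts after J1 ends, so nothing later overlaps J1 either.
J2 starts after J3 ends, so nothing later overlaps J3 either.
J6 starts after J2 ends, so nothing later overlaps J2 either.
J4 starts before J6 ends → J6 and J4 overlap.
J5 starts before J6 ends → J6 and J5 overlap.
J5 starts before J4 ends → J4 and J5 overlap.
Overlapping pairs: J4 & J5, J4 & J6, J5 & J6 — 3 in total.

3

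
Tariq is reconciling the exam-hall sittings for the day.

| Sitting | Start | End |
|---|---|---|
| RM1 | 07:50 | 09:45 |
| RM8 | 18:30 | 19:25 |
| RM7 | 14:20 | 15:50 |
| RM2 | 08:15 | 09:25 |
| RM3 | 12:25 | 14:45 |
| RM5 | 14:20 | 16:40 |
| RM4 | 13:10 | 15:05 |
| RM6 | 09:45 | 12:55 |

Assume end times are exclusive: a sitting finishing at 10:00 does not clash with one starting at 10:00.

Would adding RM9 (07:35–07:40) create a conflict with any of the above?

RM1: starts 07:50 at or after RM9 ends 07:40 → clear.
RM2: starts 08:15 at or after RM9 ends 07:40 → clear.
RM6: starts 09:45 at or after RM9 ends 07:40 → clear.
RM3: starts 12:25 at or after RM9 ends 07:40 → clear.
RM4: starts 13:10 at or after RM9 ends 07:40 → clear.
RM5: starts 14:20 at or after RM9 ends 07:40 → clear.
RM7: starts 14:20 at or after RM9 ends 07:40 → clear.
RM8: starts 18:30 at or after RM9 ends 07:40 → clear.

No — it doesn't clash with anything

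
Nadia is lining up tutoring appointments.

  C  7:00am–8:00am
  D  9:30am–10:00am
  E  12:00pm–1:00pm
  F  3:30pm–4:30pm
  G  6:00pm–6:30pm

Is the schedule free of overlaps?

Sorted by start: C, D, E, F, G.
D starts after C ends, so nothing later overlaps C either.
E starts after D ends, so nothing later overlaps D either.
F starts after E ends, so nothing later overlaps E either.
G starts after F ends.
Every pair is clear; the schedule has no overlaps.

Yes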